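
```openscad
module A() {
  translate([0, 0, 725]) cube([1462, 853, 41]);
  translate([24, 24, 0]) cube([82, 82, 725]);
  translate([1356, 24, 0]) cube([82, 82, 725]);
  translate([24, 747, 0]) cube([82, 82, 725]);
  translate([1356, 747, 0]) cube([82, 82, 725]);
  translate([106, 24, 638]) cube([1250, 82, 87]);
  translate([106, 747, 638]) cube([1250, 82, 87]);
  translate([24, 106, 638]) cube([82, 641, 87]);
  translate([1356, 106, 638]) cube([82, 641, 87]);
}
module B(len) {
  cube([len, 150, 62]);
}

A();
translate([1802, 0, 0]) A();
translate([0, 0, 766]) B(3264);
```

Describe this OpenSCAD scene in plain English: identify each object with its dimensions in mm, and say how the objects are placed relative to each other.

A is a table: top 1462 mm (x) × 853 mm (y), 41 mm thick, upper face at z = 766 mm, on four 82×82 mm square legs, each inset 24 mm from the nearest pair of top edges, running from z = 0 to the bottom of the top. Four apron rails, 82 mm thick and 87 mm tall, run between adjacent legs with their top edges flush with the underside of the top and their outer faces flush with the legs' outer faces.

B is a rectangular beam 3264 mm long (x), 150 mm deep (y), 62 mm thick (z).

The beam spans the tops of two tables placed 340 mm apart, resting at z = 766 mm.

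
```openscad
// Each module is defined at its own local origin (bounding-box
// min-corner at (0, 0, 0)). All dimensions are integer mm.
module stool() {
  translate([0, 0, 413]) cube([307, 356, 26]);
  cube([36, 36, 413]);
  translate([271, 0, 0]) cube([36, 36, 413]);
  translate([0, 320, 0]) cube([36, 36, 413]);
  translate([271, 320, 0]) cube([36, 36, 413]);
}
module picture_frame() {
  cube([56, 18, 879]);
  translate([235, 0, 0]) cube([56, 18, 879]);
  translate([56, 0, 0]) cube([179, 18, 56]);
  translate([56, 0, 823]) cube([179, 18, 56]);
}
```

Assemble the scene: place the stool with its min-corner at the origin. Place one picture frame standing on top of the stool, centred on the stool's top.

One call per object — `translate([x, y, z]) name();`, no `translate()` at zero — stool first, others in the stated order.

stool();
translate([8, 169, 439]) picture_frame();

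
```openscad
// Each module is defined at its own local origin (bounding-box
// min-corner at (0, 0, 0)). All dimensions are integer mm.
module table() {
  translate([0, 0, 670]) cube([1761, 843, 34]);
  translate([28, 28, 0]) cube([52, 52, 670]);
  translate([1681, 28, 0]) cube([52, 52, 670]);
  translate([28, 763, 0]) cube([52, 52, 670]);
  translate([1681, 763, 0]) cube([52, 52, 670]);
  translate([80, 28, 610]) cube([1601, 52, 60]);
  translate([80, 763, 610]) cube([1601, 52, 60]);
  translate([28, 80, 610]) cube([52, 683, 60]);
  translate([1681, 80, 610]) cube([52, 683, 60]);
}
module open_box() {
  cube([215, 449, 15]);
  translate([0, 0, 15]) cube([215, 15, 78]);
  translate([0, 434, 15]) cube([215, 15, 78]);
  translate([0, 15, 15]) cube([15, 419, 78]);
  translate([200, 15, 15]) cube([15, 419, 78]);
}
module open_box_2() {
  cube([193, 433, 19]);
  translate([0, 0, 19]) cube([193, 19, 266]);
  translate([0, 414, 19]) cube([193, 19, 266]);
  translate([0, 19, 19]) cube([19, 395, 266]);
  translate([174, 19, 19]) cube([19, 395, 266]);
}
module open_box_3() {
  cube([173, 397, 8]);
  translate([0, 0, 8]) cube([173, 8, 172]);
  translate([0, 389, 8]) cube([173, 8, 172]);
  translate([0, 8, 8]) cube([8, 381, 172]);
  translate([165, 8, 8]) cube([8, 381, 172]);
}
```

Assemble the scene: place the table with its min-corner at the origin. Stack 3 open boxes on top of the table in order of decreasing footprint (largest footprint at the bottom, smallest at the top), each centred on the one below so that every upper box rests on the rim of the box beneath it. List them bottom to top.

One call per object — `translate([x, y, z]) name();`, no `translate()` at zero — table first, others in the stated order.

table();
translate([773, 197, 704]) open_box();
translate([784, 205, 797]) open_box_2();
translate([794, 223, 1082]) open_box_3();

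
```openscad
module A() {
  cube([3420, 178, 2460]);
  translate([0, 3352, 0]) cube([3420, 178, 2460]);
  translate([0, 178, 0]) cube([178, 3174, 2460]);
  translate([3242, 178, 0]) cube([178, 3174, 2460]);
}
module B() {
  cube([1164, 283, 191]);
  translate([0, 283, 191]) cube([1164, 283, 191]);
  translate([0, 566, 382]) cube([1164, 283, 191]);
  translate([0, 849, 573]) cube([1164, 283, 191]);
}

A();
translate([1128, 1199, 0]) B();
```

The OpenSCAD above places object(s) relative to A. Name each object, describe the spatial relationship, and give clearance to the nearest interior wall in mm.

A is a house frame. B is a staircase. The staircase sits inside the house frame, centred. The clearance to the nearest interior wall is 950 mm.

Clearances: x = 950, y = 1021; minimum 950 mm.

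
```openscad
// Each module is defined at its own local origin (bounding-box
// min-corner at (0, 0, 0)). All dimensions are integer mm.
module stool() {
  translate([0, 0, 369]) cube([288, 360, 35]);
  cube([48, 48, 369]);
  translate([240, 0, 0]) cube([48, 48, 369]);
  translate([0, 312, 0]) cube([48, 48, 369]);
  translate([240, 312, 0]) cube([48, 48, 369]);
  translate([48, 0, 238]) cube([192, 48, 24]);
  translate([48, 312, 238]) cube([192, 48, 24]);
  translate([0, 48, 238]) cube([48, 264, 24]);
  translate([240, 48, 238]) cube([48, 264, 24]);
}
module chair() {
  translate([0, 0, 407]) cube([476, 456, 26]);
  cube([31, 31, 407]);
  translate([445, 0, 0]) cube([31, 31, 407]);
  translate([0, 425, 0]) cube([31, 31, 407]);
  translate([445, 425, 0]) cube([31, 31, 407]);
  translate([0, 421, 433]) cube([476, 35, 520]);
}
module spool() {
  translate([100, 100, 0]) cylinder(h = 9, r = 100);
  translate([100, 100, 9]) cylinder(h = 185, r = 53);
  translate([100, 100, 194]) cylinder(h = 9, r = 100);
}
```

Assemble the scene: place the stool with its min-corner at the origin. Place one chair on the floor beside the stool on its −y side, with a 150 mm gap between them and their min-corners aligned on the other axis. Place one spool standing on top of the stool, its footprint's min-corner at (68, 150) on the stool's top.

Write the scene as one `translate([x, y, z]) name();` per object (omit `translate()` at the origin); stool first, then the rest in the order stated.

stool();
translate([0, -606, 0]) chair();
translate([68, 150, 404]) spool();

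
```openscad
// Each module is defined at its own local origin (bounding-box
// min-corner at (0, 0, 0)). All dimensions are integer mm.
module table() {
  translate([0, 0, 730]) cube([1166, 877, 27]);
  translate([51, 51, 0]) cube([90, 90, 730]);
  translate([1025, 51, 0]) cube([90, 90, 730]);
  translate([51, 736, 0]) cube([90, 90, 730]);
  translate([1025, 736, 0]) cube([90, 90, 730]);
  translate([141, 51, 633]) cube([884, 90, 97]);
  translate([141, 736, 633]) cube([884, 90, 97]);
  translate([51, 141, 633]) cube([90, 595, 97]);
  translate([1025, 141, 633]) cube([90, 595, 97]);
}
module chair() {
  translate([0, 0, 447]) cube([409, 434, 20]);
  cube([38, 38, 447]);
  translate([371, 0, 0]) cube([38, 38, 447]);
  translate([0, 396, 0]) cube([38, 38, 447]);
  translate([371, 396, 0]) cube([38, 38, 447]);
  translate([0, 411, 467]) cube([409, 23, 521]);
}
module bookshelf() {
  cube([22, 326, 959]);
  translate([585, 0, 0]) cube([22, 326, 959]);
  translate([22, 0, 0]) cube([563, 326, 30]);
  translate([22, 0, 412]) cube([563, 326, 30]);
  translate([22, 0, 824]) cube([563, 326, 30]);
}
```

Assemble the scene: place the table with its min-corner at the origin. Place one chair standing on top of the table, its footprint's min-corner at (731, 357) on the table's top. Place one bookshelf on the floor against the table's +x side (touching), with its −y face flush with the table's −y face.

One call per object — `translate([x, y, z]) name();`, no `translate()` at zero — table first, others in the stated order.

table();
translate([731, 357, 757]) chair();
translate([1166, 0, 0]) bookshelf();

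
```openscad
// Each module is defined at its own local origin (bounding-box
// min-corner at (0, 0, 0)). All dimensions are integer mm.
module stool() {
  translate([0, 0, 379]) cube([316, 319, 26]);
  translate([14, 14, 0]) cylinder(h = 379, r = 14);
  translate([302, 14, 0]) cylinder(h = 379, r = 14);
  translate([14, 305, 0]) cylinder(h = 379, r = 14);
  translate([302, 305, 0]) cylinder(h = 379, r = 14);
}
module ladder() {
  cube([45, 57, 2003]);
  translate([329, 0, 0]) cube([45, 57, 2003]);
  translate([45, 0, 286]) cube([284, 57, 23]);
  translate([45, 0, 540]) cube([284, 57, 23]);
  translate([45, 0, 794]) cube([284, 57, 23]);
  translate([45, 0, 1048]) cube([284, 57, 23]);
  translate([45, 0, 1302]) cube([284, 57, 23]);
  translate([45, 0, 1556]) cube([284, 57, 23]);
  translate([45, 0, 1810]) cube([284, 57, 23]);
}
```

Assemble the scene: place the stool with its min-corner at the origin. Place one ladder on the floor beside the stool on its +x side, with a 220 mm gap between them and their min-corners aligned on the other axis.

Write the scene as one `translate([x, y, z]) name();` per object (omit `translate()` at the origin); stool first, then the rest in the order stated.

stool();
translate([536, 0, 0]) ladder();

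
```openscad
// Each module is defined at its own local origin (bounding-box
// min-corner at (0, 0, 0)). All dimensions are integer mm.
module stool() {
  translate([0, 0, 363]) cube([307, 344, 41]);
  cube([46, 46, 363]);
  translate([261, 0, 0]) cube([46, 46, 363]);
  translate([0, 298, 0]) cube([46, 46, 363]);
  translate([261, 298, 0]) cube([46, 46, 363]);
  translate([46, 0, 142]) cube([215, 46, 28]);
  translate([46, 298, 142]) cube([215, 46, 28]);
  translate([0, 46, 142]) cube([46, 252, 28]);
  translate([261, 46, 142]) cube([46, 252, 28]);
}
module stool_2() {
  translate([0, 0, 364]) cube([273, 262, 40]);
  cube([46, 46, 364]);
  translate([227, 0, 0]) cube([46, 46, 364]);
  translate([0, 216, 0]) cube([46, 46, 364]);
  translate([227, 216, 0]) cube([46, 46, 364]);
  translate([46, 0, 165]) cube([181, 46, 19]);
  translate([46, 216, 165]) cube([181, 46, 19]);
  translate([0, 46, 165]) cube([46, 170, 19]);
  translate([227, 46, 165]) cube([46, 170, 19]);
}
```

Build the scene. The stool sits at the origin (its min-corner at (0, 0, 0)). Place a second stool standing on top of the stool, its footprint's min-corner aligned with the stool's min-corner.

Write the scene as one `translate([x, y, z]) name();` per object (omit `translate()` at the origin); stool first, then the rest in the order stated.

stool();
translate([0, 0, 404]) stool_2();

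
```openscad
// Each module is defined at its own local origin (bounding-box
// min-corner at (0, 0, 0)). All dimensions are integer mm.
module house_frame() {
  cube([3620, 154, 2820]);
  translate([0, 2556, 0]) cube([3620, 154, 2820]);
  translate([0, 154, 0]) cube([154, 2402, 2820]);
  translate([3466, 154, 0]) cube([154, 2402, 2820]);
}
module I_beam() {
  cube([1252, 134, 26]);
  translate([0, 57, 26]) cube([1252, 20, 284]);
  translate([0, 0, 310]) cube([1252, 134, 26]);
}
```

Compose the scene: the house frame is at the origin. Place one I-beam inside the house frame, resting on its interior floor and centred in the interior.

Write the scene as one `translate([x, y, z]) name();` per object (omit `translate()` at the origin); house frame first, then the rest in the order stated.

house_frame();
translate([1184, 1288, 0]) I_beam();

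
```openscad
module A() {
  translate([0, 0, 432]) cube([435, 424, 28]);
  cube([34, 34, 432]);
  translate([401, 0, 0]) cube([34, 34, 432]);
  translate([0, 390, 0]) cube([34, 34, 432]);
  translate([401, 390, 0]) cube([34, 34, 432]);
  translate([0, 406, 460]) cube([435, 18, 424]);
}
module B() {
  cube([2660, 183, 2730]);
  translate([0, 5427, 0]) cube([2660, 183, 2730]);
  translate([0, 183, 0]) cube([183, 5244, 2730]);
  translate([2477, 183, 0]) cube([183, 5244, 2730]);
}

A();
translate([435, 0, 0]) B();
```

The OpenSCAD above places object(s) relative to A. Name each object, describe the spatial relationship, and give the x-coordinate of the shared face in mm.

The chair's +x face and the house frame's −x face are both at x = 435 mm.

A is a chair. B is a house frame. The house frame is against the chair's +x side, with their −y faces flush. The x-coordinate of the shared face is 435 mm.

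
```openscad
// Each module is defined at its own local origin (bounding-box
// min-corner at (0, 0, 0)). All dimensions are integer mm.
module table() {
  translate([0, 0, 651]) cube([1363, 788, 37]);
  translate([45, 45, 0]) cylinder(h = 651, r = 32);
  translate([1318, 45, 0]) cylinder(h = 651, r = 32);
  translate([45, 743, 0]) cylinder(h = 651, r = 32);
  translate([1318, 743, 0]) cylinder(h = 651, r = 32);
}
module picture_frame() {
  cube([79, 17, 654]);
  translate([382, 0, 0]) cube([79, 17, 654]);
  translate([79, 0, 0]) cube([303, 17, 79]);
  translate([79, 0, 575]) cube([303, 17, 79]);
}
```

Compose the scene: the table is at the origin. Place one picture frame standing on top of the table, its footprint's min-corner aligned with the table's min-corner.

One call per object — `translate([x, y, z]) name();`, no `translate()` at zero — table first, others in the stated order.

table();
translate([0, 0, 688]) picture_frame();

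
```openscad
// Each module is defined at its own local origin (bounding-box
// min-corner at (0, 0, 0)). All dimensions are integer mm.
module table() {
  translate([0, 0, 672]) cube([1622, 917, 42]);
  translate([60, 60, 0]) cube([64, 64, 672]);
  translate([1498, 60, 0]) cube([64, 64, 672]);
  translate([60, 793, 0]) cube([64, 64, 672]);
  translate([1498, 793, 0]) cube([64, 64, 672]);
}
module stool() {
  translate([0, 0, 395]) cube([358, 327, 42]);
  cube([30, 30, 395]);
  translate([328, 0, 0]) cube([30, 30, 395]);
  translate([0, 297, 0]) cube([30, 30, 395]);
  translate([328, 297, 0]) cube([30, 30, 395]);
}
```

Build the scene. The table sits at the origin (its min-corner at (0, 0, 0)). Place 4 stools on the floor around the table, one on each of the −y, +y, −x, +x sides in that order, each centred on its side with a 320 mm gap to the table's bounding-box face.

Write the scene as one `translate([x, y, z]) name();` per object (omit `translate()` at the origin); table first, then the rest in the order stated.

table();
translate([632, -647, 0]) stool();
translate([632, 1237, 0]) stool();
translate([-678, 295, 0]) stool();
translate([1942, 295, 0]) stool();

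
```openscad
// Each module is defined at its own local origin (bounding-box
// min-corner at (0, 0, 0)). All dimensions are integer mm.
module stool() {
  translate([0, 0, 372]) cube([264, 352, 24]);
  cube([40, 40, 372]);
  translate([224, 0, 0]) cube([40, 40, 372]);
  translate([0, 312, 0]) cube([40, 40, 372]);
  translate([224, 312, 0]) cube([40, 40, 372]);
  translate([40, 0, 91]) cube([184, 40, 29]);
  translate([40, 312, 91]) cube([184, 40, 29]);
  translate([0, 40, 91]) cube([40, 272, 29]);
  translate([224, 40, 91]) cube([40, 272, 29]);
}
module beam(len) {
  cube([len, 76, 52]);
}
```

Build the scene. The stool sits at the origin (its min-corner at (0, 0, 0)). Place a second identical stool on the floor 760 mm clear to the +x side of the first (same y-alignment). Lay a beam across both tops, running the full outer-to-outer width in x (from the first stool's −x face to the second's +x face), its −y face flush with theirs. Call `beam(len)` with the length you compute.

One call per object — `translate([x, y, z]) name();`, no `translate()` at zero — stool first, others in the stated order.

stool();
translate([1024, 0, 0]) stool();
translate([0, 0, 396]) beam(1288);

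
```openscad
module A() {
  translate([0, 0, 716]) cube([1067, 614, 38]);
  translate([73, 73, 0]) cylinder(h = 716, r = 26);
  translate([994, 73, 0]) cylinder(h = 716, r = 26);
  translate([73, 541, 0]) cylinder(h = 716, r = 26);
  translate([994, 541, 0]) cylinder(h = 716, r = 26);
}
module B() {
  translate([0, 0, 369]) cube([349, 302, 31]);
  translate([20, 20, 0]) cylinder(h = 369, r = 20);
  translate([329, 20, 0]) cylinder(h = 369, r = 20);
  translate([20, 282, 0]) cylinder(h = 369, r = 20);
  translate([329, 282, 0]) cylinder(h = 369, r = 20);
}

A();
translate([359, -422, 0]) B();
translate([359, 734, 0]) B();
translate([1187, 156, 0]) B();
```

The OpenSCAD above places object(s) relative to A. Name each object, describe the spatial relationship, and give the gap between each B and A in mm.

A is a table. B is a stool. Three stools sit around the table at the −y, +y, +x sides. The gap between each stool and the table is 120 mm.

Each stool's nearest face is 120 mm from the table's bounding box.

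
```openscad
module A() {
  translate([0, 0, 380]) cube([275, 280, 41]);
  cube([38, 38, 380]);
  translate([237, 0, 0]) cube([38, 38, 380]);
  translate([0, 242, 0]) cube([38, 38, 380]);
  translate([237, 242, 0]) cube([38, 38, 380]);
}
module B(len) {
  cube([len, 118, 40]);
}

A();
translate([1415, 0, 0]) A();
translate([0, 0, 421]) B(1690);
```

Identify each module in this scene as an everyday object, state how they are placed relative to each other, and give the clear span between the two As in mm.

Second stool starts at x = 1415; first ends at x = 275; clear span = 1415 − 275 = 1140 mm.

A is a stool. B is a beam. A beam spans the tops of two stools. The clear span between the two stools is 1140 mm.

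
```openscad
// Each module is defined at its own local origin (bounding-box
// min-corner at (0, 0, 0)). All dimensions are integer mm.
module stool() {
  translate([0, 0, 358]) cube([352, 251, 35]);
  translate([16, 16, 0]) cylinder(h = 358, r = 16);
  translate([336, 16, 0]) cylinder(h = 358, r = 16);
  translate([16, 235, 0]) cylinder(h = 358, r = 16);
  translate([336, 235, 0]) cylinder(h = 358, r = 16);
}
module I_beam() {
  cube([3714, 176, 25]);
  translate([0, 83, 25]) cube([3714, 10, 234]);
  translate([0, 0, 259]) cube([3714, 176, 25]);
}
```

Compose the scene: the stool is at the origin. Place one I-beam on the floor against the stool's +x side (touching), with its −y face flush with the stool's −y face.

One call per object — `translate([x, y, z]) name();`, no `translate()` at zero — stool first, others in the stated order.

stool();
translate([352, 0, 0]) I_beam();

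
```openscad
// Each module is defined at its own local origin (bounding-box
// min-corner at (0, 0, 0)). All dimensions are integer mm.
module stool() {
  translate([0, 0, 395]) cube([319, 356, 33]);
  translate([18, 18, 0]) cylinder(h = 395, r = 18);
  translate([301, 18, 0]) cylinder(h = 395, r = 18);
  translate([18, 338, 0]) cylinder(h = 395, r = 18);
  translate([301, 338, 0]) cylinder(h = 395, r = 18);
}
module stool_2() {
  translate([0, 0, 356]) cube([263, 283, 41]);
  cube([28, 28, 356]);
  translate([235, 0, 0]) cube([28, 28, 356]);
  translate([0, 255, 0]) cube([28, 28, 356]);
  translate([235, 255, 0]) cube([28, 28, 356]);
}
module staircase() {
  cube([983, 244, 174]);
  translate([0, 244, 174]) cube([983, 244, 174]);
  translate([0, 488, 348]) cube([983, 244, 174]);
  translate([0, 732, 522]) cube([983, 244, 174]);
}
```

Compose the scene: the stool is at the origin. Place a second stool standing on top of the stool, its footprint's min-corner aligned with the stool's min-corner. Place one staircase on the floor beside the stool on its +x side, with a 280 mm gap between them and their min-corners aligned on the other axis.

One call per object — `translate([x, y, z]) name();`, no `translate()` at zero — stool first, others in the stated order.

stool();
translate([0, 0, 428]) stool_2();
translate([599, 0, 0]) staircase();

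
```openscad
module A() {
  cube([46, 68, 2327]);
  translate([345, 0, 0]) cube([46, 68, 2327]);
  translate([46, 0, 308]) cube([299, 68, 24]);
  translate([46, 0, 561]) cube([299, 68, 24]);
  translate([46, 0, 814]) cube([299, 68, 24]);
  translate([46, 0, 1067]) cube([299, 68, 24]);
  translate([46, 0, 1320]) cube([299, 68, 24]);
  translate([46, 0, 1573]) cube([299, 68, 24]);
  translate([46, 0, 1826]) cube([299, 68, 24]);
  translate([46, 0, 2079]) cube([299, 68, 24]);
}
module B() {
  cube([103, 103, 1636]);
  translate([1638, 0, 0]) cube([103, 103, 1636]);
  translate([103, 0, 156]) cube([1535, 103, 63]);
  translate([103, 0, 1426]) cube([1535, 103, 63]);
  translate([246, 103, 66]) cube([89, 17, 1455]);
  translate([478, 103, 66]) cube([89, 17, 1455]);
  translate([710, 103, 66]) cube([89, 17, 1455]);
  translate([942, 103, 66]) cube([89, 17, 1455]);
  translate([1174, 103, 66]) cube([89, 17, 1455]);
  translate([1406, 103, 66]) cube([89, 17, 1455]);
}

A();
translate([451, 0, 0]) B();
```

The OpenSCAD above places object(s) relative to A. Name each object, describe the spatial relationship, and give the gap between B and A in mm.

A is a ladder. B is a fence section. The fence section is on the floor beside the ladder on its +x side. The gap between the fence section and the ladder is 60 mm.

The fence section's nearest face is 60 mm from the ladder's +x face.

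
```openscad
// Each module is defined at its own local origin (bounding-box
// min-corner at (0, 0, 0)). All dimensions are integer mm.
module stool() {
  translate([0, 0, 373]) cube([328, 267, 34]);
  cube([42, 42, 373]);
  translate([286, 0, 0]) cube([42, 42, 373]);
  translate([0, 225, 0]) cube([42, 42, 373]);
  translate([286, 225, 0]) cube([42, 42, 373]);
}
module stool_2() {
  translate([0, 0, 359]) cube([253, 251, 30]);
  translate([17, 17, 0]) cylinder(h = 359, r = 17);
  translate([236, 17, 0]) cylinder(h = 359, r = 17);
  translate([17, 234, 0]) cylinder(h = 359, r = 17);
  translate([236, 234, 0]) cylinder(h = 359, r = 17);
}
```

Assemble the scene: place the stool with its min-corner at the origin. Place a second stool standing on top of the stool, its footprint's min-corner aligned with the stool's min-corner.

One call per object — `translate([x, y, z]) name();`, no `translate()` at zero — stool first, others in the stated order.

stool();
translate([0, 0, 407]) stool_2();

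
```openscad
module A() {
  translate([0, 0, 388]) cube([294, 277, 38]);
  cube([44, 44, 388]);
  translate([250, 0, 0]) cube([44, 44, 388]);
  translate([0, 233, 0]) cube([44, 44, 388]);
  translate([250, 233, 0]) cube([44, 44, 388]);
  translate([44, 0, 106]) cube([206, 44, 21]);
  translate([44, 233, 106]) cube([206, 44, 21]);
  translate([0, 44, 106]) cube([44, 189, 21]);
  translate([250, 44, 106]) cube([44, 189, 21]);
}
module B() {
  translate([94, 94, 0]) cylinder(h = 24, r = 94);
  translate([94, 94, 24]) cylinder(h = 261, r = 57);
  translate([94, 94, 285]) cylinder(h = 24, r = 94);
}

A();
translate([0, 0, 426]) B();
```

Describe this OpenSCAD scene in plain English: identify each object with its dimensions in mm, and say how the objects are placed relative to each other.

A is a four-legged stool. The seat is a 294×277×38 mm slab whose top surface is at z = 426 mm; four square legs, each 44×44 mm in cross-section, run from the floor (z = 0) to the underside of the seat, each flush with a corner of the seat. Four stretchers, 44 mm wide and 21 mm tall, connect adjacent legs with their undersides at z = 106 mm, each running between the inner faces of the legs it joins and aligned with the legs' outer faces on the other axis.

B is a spool: two coaxial disc flanges of radius 94 mm and thickness 24 mm, joined by a core cylinder of radius 57 mm and height 261 mm. The lower flange rests on z = 0 and the three cylinders share a vertical axis.

The spool is on top of the stool.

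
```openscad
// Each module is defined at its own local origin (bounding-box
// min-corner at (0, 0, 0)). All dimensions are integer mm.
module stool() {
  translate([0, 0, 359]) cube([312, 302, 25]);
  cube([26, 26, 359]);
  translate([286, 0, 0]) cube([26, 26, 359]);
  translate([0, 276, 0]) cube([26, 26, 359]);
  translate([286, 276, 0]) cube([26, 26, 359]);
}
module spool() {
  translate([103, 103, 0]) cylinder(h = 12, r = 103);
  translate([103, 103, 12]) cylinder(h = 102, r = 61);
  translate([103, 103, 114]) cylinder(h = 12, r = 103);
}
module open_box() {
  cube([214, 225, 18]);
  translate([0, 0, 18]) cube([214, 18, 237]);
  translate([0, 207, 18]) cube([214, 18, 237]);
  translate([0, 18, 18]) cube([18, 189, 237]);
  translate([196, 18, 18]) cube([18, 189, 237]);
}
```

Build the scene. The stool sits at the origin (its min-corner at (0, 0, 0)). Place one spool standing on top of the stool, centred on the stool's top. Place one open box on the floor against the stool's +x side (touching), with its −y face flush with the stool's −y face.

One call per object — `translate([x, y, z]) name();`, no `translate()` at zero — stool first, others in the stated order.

stool();
translate([53, 48, 384]) spool();
translate([312, 0, 0]) open_box();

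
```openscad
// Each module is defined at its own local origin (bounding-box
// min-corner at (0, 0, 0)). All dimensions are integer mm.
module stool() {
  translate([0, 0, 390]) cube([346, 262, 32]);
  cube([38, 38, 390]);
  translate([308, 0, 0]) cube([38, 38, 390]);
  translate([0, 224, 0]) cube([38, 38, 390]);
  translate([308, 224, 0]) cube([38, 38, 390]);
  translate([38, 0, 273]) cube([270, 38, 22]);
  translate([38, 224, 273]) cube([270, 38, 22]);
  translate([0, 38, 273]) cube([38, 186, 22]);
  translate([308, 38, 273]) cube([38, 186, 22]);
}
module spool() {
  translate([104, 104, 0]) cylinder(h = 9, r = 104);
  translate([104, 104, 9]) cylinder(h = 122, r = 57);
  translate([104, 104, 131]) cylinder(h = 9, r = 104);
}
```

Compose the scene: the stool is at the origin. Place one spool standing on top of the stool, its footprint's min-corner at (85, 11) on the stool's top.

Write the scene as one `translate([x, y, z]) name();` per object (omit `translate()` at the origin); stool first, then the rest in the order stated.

stool();
translate([85, 11, 422]) spool();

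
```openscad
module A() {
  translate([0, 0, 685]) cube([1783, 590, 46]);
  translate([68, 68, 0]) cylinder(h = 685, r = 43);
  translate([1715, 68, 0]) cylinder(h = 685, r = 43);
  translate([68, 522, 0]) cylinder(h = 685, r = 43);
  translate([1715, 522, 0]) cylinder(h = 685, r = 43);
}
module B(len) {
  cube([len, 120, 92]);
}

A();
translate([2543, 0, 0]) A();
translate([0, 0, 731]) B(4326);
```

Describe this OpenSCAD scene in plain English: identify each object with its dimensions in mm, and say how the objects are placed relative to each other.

A is a table: top 1783 mm (x) × 590 mm (y), 46 mm thick, upper face at z = 731 mm, on four round legs of 86 mm diameter, each leg's bounding box inset 25 mm from the nearest pair of top edges, running from z = 0 to the bottom of the top.

B is a rectangular beam 4326 mm long (x), 120 mm deep (y), 92 mm thick (z).

The beam spans the tops of two tables placed 760 mm apart, resting at z = 731 mm.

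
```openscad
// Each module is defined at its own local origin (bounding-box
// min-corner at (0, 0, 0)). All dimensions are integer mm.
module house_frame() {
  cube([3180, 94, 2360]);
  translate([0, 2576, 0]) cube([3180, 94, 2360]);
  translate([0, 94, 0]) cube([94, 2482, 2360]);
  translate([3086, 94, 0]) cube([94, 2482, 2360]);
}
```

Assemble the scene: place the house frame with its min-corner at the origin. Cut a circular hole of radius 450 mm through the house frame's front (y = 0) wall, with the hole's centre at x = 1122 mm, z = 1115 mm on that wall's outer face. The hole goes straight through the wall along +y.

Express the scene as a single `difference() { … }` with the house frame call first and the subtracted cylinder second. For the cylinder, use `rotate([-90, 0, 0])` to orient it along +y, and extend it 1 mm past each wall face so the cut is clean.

difference() {
  house_frame();
  translate([1122, -1, 1115]) rotate([-90, 0, 0]) cylinder(h = 96, r = 450);
}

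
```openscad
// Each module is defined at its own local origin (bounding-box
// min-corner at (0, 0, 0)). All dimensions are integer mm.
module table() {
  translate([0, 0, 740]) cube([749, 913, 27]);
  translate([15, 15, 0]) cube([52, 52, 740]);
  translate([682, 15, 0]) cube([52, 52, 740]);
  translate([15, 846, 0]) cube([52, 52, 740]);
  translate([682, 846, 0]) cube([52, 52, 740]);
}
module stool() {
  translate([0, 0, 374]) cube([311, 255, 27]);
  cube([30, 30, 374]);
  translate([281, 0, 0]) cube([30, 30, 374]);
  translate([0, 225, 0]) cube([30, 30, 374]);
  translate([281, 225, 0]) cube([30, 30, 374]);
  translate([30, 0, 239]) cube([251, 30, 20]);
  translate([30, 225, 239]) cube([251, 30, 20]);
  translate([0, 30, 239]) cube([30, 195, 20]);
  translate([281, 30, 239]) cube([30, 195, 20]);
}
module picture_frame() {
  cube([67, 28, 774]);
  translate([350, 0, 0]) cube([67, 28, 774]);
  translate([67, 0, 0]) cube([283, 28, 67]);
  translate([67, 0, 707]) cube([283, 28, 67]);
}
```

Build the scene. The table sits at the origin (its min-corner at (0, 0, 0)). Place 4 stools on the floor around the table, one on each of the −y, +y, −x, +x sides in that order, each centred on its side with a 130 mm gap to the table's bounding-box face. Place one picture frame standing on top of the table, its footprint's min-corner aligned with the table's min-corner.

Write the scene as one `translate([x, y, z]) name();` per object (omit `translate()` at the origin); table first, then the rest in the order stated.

table();
translate([219, -385, 0]) stool();
translate([219, 1043, 0]) stool();
translate([-441, 329, 0]) stool();
translate([879, 329, 0]) stool();
translate([0, 0, 767]) picture_frame();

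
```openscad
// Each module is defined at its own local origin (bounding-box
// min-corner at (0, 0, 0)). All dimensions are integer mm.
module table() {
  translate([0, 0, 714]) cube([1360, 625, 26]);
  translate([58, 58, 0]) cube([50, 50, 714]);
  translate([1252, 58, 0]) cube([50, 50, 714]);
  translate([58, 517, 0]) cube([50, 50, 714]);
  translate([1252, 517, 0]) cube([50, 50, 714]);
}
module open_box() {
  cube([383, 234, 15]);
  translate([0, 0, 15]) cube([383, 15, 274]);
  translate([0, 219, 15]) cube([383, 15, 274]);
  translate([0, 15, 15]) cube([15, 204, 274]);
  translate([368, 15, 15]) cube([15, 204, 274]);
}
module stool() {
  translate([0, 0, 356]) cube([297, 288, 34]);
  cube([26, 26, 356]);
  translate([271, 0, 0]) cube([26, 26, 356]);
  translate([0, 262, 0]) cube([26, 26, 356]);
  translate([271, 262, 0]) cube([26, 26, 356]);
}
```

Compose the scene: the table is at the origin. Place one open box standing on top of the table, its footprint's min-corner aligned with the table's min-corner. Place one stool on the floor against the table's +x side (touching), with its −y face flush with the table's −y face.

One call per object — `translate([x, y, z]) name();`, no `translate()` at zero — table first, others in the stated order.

table();
translate([0, 0, 740]) open_box();
translate([1360, 0, 0]) stool();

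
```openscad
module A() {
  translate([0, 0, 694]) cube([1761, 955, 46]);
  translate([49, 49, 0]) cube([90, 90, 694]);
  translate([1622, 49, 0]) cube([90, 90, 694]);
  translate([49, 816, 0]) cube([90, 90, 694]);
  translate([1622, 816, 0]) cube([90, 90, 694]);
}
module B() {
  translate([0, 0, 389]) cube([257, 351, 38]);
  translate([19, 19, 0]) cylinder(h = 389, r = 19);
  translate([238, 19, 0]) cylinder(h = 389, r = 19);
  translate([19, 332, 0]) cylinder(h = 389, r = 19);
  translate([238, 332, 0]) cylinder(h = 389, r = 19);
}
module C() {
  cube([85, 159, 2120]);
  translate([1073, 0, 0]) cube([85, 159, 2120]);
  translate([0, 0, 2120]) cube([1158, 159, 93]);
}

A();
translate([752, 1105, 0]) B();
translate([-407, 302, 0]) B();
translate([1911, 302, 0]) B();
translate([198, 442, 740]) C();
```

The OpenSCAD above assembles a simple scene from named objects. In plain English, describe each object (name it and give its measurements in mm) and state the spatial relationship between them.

A is a rectangular dining table. The top is 1761×955×46 mm with its upper surface at z = 740 mm. It stands on four 90×90 mm square legs, each inset 49 mm from the nearest pair of top edges, running from the floor to the underside of the top.

B is a simple wooden stool: a rectangular seat 257 mm (x) by 351 mm (y), 38 mm thick, top face at z = 427 mm, on four round legs, each 38 mm in diameter. The legs rest on z = 0, each leg's axis is inset half a diameter from the nearest pair of seat edges (so the leg's bounding box is flush with the corner).

C is a door frame. The clear opening is 988 mm wide and 2120 mm high. Two 85 mm wide jambs, 159 mm deep, stand either side of the opening from the floor to the top of the opening. A 93 mm thick head sits across the top of both jambs, spanning the full outside width of the frame.

Three stools sit around the table at the +y, −x, +x sides. The door frame is on top of the table.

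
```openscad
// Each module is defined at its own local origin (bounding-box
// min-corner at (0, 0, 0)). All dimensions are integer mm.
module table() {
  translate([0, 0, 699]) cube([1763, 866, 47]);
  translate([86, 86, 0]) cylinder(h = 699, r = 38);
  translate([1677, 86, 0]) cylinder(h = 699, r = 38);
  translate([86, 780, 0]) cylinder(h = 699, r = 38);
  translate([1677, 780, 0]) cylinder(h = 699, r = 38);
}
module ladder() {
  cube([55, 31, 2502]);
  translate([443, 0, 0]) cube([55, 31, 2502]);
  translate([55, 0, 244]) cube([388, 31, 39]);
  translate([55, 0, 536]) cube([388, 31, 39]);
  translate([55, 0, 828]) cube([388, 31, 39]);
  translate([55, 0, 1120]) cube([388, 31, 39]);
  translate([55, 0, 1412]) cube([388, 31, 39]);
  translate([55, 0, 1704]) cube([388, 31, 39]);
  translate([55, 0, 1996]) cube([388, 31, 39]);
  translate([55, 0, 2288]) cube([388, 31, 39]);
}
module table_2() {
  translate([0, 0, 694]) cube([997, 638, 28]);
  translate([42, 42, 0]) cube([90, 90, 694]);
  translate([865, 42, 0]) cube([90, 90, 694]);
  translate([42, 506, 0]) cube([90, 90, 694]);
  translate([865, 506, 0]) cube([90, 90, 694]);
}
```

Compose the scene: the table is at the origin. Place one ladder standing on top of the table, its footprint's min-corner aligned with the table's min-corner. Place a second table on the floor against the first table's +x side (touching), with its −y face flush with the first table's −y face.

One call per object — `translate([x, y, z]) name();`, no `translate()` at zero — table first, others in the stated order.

table();
translate([0, 0, 746]) ladder();
translate([1763, 0, 0]) table_2();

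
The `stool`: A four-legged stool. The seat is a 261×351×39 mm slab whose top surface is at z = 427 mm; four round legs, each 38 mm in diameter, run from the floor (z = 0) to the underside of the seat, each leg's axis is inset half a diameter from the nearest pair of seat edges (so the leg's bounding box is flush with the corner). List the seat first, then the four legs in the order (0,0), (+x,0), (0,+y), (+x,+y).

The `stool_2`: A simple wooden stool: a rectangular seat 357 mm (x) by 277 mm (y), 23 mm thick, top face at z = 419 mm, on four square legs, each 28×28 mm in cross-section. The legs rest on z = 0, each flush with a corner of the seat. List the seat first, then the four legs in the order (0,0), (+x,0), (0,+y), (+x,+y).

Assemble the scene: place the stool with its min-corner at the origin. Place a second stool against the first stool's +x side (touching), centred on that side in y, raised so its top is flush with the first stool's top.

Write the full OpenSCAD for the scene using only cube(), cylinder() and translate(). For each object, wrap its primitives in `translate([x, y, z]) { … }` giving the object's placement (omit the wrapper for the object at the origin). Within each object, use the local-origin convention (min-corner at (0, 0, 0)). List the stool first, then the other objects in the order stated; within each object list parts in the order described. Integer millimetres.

translate([0, 0, 388]) cube([261, 351, 39]);
translate([19, 19, 0]) cylinder(h = 388, r = 19);
translate([242, 19, 0]) cylinder(h = 388, r = 19);
translate([19, 332, 0]) cylinder(h = 388, r = 19);
translate([242, 332, 0]) cylinder(h = 388, r = 19);
translate([261, 37, 8]) {
  translate([0, 0, 396]) cube([357, 277, 23]);
  cube([28, 28, 396]);
  translate([329, 0, 0]) cube([28, 28, 396]);
  translate([0, 249, 0]) cube([28, 28, 396]);
  translate([329, 249, 0]) cube([28, 28, 396]);
}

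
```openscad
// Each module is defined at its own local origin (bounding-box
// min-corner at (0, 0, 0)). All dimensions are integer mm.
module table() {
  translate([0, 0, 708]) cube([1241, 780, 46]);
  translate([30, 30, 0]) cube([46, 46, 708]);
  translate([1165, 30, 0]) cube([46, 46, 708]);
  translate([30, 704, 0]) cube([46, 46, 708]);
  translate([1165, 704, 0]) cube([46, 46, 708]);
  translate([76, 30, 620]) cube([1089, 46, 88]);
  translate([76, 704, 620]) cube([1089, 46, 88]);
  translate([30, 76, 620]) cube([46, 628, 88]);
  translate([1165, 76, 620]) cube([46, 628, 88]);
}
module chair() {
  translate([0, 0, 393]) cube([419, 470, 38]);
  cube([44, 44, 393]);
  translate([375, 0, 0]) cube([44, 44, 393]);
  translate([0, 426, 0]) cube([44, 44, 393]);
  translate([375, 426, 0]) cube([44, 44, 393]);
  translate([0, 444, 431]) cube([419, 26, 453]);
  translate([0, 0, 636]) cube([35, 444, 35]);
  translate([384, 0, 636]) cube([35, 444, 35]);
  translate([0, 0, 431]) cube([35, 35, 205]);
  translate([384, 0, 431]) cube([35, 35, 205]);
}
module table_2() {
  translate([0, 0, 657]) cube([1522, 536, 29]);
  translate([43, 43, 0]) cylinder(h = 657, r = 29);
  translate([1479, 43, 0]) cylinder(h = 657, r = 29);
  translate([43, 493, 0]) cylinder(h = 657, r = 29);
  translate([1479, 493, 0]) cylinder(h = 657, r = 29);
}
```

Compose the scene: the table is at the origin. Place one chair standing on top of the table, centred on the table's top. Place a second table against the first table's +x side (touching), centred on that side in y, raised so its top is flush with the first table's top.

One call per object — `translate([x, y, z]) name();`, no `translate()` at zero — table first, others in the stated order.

table();
translate([411, 155, 754]) chair();
translate([1241, 122, 68]) table_2();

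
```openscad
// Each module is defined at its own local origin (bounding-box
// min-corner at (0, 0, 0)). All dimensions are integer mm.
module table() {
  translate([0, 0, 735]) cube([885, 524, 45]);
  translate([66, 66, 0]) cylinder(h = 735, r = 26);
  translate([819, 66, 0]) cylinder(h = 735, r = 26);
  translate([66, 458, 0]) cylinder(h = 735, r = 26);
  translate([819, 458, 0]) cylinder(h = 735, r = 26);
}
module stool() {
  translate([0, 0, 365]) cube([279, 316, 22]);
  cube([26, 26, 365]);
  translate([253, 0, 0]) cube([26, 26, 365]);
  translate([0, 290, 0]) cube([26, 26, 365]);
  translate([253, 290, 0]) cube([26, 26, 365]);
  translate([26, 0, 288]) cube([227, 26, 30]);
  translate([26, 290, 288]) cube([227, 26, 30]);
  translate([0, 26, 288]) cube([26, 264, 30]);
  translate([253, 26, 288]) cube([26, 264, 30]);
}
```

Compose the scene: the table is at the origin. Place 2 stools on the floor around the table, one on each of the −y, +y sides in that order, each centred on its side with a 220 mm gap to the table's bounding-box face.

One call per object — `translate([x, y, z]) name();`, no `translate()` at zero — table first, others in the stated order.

table();
translate([303, -536, 0]) stool();
translate([303, 744, 0]) stool();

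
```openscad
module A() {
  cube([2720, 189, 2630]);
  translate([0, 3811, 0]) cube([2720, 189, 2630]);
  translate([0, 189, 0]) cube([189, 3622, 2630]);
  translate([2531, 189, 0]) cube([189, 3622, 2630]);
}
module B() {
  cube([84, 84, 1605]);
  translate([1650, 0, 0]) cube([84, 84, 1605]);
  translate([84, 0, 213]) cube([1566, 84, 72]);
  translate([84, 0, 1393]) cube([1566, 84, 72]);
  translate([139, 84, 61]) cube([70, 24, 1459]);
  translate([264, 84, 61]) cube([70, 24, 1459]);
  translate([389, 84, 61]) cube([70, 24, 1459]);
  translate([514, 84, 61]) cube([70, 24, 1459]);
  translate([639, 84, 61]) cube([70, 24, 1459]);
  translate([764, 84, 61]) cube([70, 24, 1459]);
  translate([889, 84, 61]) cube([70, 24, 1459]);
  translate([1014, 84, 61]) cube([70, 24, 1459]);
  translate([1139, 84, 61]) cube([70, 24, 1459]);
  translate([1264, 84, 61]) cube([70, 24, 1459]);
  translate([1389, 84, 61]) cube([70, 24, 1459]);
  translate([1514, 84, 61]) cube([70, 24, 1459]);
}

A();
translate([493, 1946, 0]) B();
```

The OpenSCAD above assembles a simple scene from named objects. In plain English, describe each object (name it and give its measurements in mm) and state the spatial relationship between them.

A is the wall frame of a small rectangular building: four walls, each 2630 mm tall and 189 mm thick, enclosing a footprint 2720 mm (x) by 4000 mm (y) outside-to-outside, with no floor or roof. The front and back walls (the −y and +y sides) span the full width; the two side walls fit between them.

B is a fence section. Two 84×84 mm posts, 1605 mm tall, stand on the floor with a clear span of 1566 mm between their inner faces. Two horizontal rails of 84×72 mm section span the gap between the posts with their undersides at z = 213 mm and z = 1393 mm, flush with the posts' −y face. 12 pickets, each 70 mm wide, 24 mm thick and 1459 mm tall, are fixed to the +y face of the rails with their bottoms at z = 61 mm, evenly spaced across the span with equal gaps (rounded down to the nearest mm) at the −x end and between each pair — any rounding remainder accumulates at the +x end.

The fence section sits inside the house frame, centred.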